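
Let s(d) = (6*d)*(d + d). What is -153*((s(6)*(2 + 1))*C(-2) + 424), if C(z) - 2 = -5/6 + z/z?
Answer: -494496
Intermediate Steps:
s(d) = 12*d² (s(d) = (6*d)*(2*d) = 12*d²)
C(z) = 13/6 (C(z) = 2 + (-5/6 + z/z) = 2 + (-5*⅙ + 1) = 2 + (-⅚ + 1) = 2 + ⅙ = 13/6)
-153*((s(6)*(2 + 1))*C(-2) + 424) = -153*(((12*6²)*(2 + 1))*(13/6) + 424) = -153*(((12*36)*3)*(13/6) + 424) = -153*((432*3)*(13/6) + 424) = -153*(1296*(13/6) + 424) = -153*(2808 + 424) = -153*3232 = -494496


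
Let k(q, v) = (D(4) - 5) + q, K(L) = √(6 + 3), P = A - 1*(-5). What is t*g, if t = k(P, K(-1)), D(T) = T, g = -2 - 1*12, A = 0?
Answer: -56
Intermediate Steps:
P = 5 (P = 0 - 1*(-5) = 0 + 5 = 5)
g = -14 (g = -2 - 12 = -14)
K(L) = 3 (K(L) = √9 = 3)
k(q, v) = -1 + q (k(q, v) = (4 - 5) + q = -1 + q)
t = 4 (t = -1 + 5 = 4)
t*g = 4*(-14) = -56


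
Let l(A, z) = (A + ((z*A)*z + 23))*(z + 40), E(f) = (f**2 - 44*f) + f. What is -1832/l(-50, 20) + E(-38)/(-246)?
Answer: -154088987/12316605 ≈ -12.511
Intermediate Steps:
E(f) = f**2 - 43*f
l(A, z) = (40 + z)*(23 + A + A*z**2) (l(A, z) = (A + ((A*z)*z + 23))*(40 + z) = (A + (A*z**2 + 23))*(40 + z) = (A + (23 + A*z**2))*(40 + z) = (23 + A + A*z**2)*(40 + z) = (40 + z)*(23 + A + A*z**2))
-1832/l(-50, 20) + E(-38)/(-246) = -1832/(920 + 23*20 + 40*(-50) - 50*20 - 50*20**3 + 40*(-50)*20**2) - 38*(-43 - 38)/(-246) = -1832/(920 + 460 - 2000 - 1000 - 50*8000 + 40*(-50)*400) - 38*(-81)*(-1/246) = -1832/(920 + 460 - 2000 - 1000 - 400000 - 800000) + 3078*(-1/246) = -1832/(-1201620) - 513/41 = -1832*(-1/1201620) - 513/41 = 458/300405 - 513/41 = -154088987/12316605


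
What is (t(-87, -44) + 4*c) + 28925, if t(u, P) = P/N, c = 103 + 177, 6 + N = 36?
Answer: 450653/15 ≈ 30044.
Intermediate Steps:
N = 30 (N = -6 + 36 = 30)
c = 280
t(u, P) = P/30
(t(-87, -44) + 4*c) + 28925 = ((1/30)*(-44) + 4*280) + 28925 = (-22/15 + 1120) + 28925 = 16778/15 + 28925 = 450653/15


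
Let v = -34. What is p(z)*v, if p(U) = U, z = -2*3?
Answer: 204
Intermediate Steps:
z = -6
p(z)*v = -6*(-34) = 204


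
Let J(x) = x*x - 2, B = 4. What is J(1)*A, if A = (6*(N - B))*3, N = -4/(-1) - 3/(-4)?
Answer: -27/2 ≈ -13.500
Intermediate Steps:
N = 19/4 (N = -4*(-1) - 3*(-¼) = 4 + ¾ = 19/4 ≈ 4.7500)
A = 27/2 (A = (6*(19/4 - 1*4))*3 = (6*(19/4 - 4))*3 = (6*(¾))*3 = (9/2)*3 = 27/2 ≈ 13.500)
J(x) = -2 + x² (J(x) = x² - 2 = -2 + x²)
J(1)*A = (-2 + 1²)*(27/2) = (-2 + 1)*(27/2) = -1*27/2 = -27/2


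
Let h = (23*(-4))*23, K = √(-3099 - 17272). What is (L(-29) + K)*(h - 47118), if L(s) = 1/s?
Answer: 49234/29 - 49234*I*√20371 ≈ 1697.7 - 7.027e+6*I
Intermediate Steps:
K = I*√20371 (K = √(-20371) = I*√20371 ≈ 142.73*I)
h = -2116 (h = -92*23 = -2116)
(L(-29) + K)*(h - 47118) = (1/(-29) + I*√20371)*(-2116 - 47118) = (-1/29 + I*√20371)*(-49234) = 49234/29 - 49234*I*√20371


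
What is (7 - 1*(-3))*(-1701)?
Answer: -17010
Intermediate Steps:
(7 - 1*(-3))*(-1701) = (7 + 3)*(-1701) = 10*(-1701) = -17010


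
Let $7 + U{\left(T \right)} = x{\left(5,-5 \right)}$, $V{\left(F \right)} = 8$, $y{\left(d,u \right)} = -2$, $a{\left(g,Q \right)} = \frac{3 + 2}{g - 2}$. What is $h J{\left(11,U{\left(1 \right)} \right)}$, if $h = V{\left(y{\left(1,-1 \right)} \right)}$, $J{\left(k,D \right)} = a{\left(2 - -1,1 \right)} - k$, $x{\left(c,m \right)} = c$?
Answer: $-48$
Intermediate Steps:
$a{\left(g,Q \right)} = \frac{5}{-2 + g}$
$U{\left(T \right)} = -2$ ($U{\left(T \right)} = -7 + 5 = -2$)
$J{\left(k,D \right)} = 5 - k$ ($J{\left(k,D \right)} = \frac{5}{-2 + \left(2 - -1\right)} - k = \frac{5}{-2 + \left(2 + 1\right)} - k = \frac{5}{-2 + 3} - k = \frac{5}{1} - k = 5 \cdot 1 - k = 5 - k$)
$h = 8$
$h J{\left(11,U{\left(1 \right)} \right)} = 8 \left(5 - 11\right) = 8 \left(-6\right) = -48$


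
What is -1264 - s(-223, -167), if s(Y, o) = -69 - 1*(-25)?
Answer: -1220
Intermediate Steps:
s(Y, o) = -44 (s(Y, o) = -69 + 25 = -44)
-1264 - s(-223, -167) = -1264 - 1*(-44) = -1264 + 44 = -1220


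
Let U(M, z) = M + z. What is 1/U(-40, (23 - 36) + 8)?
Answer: -1/45 ≈ -0.022222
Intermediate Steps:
1/U(-40, (23 - 36) + 8) = 1/(-40 + ((23 - 36) + 8)) = 1/(-40 + (-13 + 8)) = 1/(-40 - 5) = 1/(-45) = -1/45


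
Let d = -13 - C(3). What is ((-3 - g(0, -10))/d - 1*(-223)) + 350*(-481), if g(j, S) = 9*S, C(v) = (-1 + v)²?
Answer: -2858246/17 ≈ -1.6813e+5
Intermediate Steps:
d = -17 (d = -13 - (-1 + 3)² = -13 - 1*2² = -13 - 1*4 = -13 - 4 = -17)
((-3 - g(0, -10))/d - 1*(-223)) + 350*(-481) = ((-3 - 9*(-10))/(-17) - 1*(-223)) + 350*(-481) = ((-3 - 1*(-90))*(-1/17) + 223) - 168350 = ((-3 + 90)*(-1/17) + 223) - 168350 = (87*(-1/17) + 223) - 168350 = (-87/17 + 223) - 168350 = 3704/17 - 168350 = -2858246/17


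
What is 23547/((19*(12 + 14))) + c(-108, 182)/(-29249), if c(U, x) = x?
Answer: 688636295/14449006 ≈ 47.660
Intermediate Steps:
23547/((19*(12 + 14))) + c(-108, 182)/(-29249) = 23547/((19*(12 + 14))) + 182/(-29249) = 23547/((19*26)) + 182*(-1/29249) = 23547/494 - 182/29249 = 688636295/14449006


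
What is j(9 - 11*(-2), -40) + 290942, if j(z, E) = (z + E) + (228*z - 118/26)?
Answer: 3873954/13 ≈ 2.9800e+5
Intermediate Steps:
j(z, E) = -59/13 + E + 229*z (j(z, E) = (E + z) + (228*z - 118*1/26) = (E + z) + (228*z - 59/13) = (E + z) + (-59/13 + 228*z) = -59/13 + E + 229*z)
j(9 - 11*(-2), -40) + 290942 = (-59/13 - 40 + 229*(9 - 11*(-2))) + 290942 = (-59/13 - 40 + 229*(9 + 22)) + 290942 = (-59/13 - 40 + 229*31) + 290942 = (-59/13 - 40 + 7099) + 290942 = 91708/13 + 290942 = 3873954/13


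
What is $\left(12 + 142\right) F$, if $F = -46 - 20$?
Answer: $-10164$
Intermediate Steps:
$F = -66$
$\left(12 + 142\right) F = \left(12 + 142\right) \left(-66\right) = 154 \left(-66\right) = -10164$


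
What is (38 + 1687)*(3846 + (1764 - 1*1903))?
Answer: 6394575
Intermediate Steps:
(38 + 1687)*(3846 + (1764 - 1*1903)) = 1725*(3846 + (1764 - 1903)) = 1725*(3846 - 139) = 1725*3707 = 6394575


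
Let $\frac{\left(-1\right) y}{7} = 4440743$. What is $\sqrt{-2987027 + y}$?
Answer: $2 i \sqrt{8518057} \approx 5837.1 i$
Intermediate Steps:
$y = -31085201$ ($y = \left(-7\right) 4440743 = -31085201$)
$\sqrt{-2987027 + y} = \sqrt{-2987027 - 31085201} = \sqrt{-34072228} = 2 i \sqrt{8518057}$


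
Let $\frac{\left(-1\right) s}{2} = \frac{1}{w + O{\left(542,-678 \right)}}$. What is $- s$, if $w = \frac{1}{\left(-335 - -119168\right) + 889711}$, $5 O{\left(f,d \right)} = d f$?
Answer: $- \frac{10085440}{370615714939} \approx -2.7213 \cdot 10^{-5}$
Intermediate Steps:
$O{\left(f,d \right)} = \frac{d f}{5}$
$w = \frac{1}{1008544}$ ($w = \frac{1}{\left(-335 + 119168\right) + 889711} = \frac{1}{118833 + 889711} = \frac{1}{1008544} \approx 9.9153 \cdot 10^{-7}$)
$s = \frac{10085440}{370615714939}$ ($s = - \frac{2}{\frac{1}{1008544} + \frac{1}{5} \left(-678\right) 542} = - \frac{2}{\frac{1}{1008544} - \frac{367476}{5}} = - \frac{2}{- \frac{370615714939}{5042720}} = \left(-2\right) \left(- \frac{5042720}{370615714939}\right) = \frac{10085440}{370615714939} \approx 2.7213 \cdot 10^{-5}$)
$- s = \left(-1\right) \frac{10085440}{370615714939} = - \frac{10085440}{370615714939}$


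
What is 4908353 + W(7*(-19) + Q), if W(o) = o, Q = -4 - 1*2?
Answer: 4908214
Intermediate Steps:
Q = -6 (Q = -4 - 2 = -6)
4908353 + W(7*(-19) + Q) = 4908353 + (7*(-19) - 6) = 4908353 + (-133 - 6) = 4908353 - 139 = 4908214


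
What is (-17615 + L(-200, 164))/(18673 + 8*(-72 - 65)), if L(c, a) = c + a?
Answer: -17651/17577 ≈ -1.0042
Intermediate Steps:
L(c, a) = a + c
(-17615 + L(-200, 164))/(18673 + 8*(-72 - 65)) = (-17615 + (164 - 200))/(18673 + 8*(-72 - 65)) = (-17615 - 36)/(18673 + 8*(-137)) = -17651/(18673 - 1096) = -17651/17577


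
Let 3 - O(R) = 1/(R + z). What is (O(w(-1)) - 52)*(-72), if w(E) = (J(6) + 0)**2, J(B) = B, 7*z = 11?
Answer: 928368/263 ≈ 3529.9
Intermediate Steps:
z = 11/7 (z = (1/7)*11 = 11/7 ≈ 1.5714)
w(E) = 36 (w(E) = (6 + 0)**2 = 6**2 = 36)
O(R) = 3 - 1/(11/7 + R) (O(R) = 3 - 1/(R + 11/7) = 3 - 1/(11/7 + R))
(O(w(-1)) - 52)*(-72) = ((26 + 21*36)/(11 + 7*36) - 52)*(-72) = ((26 + 756)/(11 + 252) - 52)*(-72) = (782/263 - 52)*(-72) = -12894/263*(-72) = 928368/263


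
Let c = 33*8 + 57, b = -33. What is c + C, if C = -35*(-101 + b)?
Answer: 5011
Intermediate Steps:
C = 4690 (C = -35*(-101 - 33) = -35*(-134) = 4690)
c = 321 (c = 264 + 57 = 321)
c + C = 321 + 4690 = 5011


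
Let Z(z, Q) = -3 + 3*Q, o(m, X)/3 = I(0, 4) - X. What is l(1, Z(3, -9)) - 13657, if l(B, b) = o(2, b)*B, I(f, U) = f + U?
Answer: -13555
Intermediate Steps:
I(f, U) = U + f
o(m, X) = 12 - 3*X (o(m, X) = 3*((4 + 0) - X) = 3*(4 - X) = 12 - 3*X)
l(B, b) = B*(12 - 3*b) (l(B, b) = (12 - 3*b)*B = B*(12 - 3*b))
l(1, Z(3, -9)) - 13657 = 3*1*(4 - (-3 + 3*(-9))) - 13657 = 3*1*(4 - (-3 - 27)) - 13657 = 3*1*(4 - 1*(-30)) - 13657 = 3*1*(4 + 30) - 13657 = 3*1*34 - 13657 = 102 - 13657 = -13555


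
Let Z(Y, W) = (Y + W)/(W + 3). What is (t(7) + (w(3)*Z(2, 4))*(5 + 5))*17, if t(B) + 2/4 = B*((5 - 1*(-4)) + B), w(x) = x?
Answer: 32657/14 ≈ 2332.6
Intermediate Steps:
t(B) = -1/2 + B*(9 + B) (t(B) = -1/2 + B*((5 - 1*(-4)) + B) = -1/2 + B*((5 + 4) + B) = -1/2 + B*(9 + B))
Z(Y, W) = (W + Y)/(3 + W)
(t(7) + (w(3)*Z(2, 4))*(5 + 5))*17 = ((-1/2 + 7**2 + 9*7) + (3*((4 + 2)/(3 + 4)))*(5 + 5))*17 = ((-1/2 + 49 + 63) + (3*(6/7))*10)*17 = (223/2 + (3*((1/7)*6))*10)*17 = (223/2 + (3*(6/7))*10)*17 = (223/2 + (18/7)*10)*17 = (223/2 + 180/7)*17 = (1921/14)*17 = 32657/14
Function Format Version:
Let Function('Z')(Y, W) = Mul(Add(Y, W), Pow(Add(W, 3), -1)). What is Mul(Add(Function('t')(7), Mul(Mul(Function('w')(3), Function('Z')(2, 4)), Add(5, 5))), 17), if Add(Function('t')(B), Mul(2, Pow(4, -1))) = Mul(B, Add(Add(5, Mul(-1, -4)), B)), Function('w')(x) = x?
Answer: Rational(32657, 14) ≈ 2332.6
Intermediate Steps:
Function('t')(B) = Add(Rational(-1, 2), Mul(B, Add(9, B))) (Function('t')(B) = Add(Rational(-1, 2), Mul(B, Add(Add(5, Mul(-1, -4)), B))) = Add(Rational(-1, 2), Mul(B, Add(Add(5, 4), B))) = Add(Rational(-1, 2), Mul(B, Add(9, B))))
Function('Z')(Y, W) = Mul(Pow(Add(3, W), -1), Add(W, Y)) (Function('Z')(Y, W) = Mul(Add(W, Y), Pow(Add(3, W), -1)) = Mul(Pow(Add(3, W), -1), Add(W, Y)))
Mul(Add(Function('t')(7), Mul(Mul(Function('w')(3), Function('Z')(2, 4)), Add(5, 5))), 17) = Mul(Add(Add(Rational(-1, 2), Pow(7, 2), Mul(9, 7)), Mul(Mul(3, Mul(Pow(Add(3, 4), -1), Add(4, 2))), Add(5, 5))), 17) = Mul(Add(Add(Rational(-1, 2), 49, 63), Mul(Mul(3, Mul(Pow(7, -1), 6)), 10)), 17) = Mul(Add(Rational(223, 2), Mul(Mul(3, Mul(Rational(1, 7), 6)), 10)), 17) = Mul(Add(Rational(223, 2), Mul(Mul(3, Rational(6, 7)), 10)), 17) = Mul(Add(Rational(223, 2), Mul(Rational(18, 7), 10)), 17) = Mul(Add(Rational(223, 2), Rational(180, 7)), 17) = Mul(Rational(1921, 14), 17) = Rational(32657, 14)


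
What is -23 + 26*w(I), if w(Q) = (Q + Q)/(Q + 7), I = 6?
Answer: 1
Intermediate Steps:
w(Q) = 2*Q/(7 + Q) (w(Q) = (2*Q)/(7 + Q) = 2*Q/(7 + Q))
-23 + 26*w(I) = -23 + 26*(2*6/(7 + 6)) = -23 + 26*(2*6/13) = -23 + 26*(2*6*(1/13)) = -23 + 26*(12/13) = -23 + 24 = 1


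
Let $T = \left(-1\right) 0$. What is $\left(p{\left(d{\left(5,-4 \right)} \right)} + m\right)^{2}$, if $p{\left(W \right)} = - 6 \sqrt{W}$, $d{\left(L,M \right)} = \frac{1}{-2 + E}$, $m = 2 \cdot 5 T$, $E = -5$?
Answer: $- \frac{36}{7} \approx -5.1429$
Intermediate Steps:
$T = 0$
$m = 0$ ($m = 2 \cdot 5 \cdot 0 = 10 \cdot 0 = 0$)
$d{\left(L,M \right)} = - \frac{1}{7}$ ($d{\left(L,M \right)} = \frac{1}{-2 - 5} = \frac{1}{-7} = - \frac{1}{7}$)
$\left(p{\left(d{\left(5,-4 \right)} \right)} + m\right)^{2} = \left(- 6 \sqrt{- \frac{1}{7}} + 0\right)^{2} = \left(- 6 \frac{i \sqrt{7}}{7} + 0\right)^{2} = \left(- \frac{6 i \sqrt{7}}{7} + 0\right)^{2} = \left(- \frac{6 i \sqrt{7}}{7}\right)^{2} = - \frac{36}{7}$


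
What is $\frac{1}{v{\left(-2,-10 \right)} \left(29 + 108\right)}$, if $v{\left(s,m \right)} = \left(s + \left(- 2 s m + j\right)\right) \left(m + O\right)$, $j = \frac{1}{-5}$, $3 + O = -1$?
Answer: $\frac{5}{404698} \approx 1.2355 \cdot 10^{-5}$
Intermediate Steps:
$O = -4$ ($O = -3 - 1 = -4$)
$j = - \frac{1}{5} \approx -0.2$
$v{\left(s,m \right)} = \left(-4 + m\right) \left(- \frac{1}{5} + s - 2 m s\right)$ ($v{\left(s,m \right)} = \left(s + \left(- 2 s m - \frac{1}{5}\right)\right) \left(m - 4\right) = \left(s - \left(\frac{1}{5} + 2 m s\right)\right) \left(-4 + m\right) = \left(- \frac{1}{5} + s - 2 m s\right) \left(-4 + m\right) = \left(-4 + m\right) \left(- \frac{1}{5} + s - 2 m s\right)$)
$\frac{1}{v{\left(-2,-10 \right)} \left(29 + 108\right)} = \frac{1}{\left(\frac{4}{5} - -8 - -2 - - 4 \left(-10\right)^{2} + 9 \left(-10\right) \left(-2\right)\right) \left(29 + 108\right)} = \frac{1}{\left(\frac{4}{5} + 8 + 2 - \left(-4\right) 100 + 180\right) 137} = \frac{1}{\left(\frac{4}{5} + 8 + 2 + 400 + 180\right) 137} = \frac{1}{\frac{2954}{5} \cdot 137} = \frac{1}{\frac{404698}{5}} = \frac{5}{404698}$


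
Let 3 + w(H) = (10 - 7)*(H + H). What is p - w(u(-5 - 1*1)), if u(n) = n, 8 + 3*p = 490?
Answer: 599/3 ≈ 199.67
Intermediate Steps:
p = 482/3 (p = -8/3 + (⅓)*490 = -8/3 + 490/3 = 482/3 ≈ 160.67)
w(H) = -3 + 6*H (w(H) = -3 + (10 - 7)*(H + H) = -3 + 3*(2*H) = -3 + 6*H)
p - w(u(-5 - 1*1)) = 482/3 - (-3 + 6*(-5 - 1*1)) = 482/3 - (-3 + 6*(-5 - 1)) = 482/3 - (-3 + 6*(-6)) = 482/3 - (-3 - 36) = 482/3 - 1*(-39) = 482/3 + 39 = 599/3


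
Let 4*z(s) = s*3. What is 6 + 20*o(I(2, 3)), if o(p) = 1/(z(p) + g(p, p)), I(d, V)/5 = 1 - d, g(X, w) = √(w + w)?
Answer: 222/77 - 64*I*√10/77 ≈ 2.8831 - 2.6284*I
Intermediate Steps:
z(s) = 3*s/4 (z(s) = (s*3)/4 = (3*s)/4 = 3*s/4)
g(X, w) = √2*√w (g(X, w) = √(2*w) = √2*√w)
I(d, V) = 5 - 5*d (I(d, V) = 5*(1 - d) = 5 - 5*d)
o(p) = 1/(3*p/4 + √2*√p)
6 + 20*o(I(2, 3)) = 6 + 20*(4/(3*(5 - 5*2) + 4*√2*√(5 - 5*2))) = 6 + 20*(4/(3*(5 - 10) + 4*√2*√(5 - 10))) = 6 + 20*(4/(3*(-5) + 4*√2*√(-5))) = 6 + 20*(4/(-15 + 4*√2*(I*√5))) = 6 + 20*(4/(-15 + 4*I*√10)) = 6 + 80/(-15 + 4*I*√10)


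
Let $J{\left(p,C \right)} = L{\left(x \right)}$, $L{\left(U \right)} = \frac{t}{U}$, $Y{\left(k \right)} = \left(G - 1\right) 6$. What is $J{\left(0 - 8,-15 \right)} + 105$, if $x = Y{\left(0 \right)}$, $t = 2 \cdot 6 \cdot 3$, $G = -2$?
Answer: $103$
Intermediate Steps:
$t = 36$ ($t = 12 \cdot 3 = 36$)
$Y{\left(k \right)} = -18$ ($Y{\left(k \right)} = \left(-2 - 1\right) 6 = \left(-3\right) 6 = -18$)
$x = -18$
$L{\left(U \right)} = \frac{36}{U}$
$J{\left(p,C \right)} = -2$ ($J{\left(p,C \right)} = \frac{36}{-18} = 36 \left(- \frac{1}{18}\right) = -2$)
$J{\left(0 - 8,-15 \right)} + 105 = -2 + 105 = 103$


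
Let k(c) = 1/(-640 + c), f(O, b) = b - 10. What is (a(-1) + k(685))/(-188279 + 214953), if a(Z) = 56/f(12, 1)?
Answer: -31/133370 ≈ -0.00023244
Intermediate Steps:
f(O, b) = -10 + b
a(Z) = -56/9 (a(Z) = 56/(-10 + 1) = 56/(-9) = 56*(-1/9) = -56/9)
(a(-1) + k(685))/(-188279 + 214953) = (-56/9 + 1/(-640 + 685))/(-188279 + 214953) = (-56/9 + 1/45)/26674 = (-56/9 + 1/45)*(1/26674) = -31/5*1/26674 = -31/133370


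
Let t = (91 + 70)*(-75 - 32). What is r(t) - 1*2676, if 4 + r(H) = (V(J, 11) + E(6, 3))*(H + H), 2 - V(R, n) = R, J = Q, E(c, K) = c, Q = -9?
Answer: -588398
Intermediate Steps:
t = -17227 (t = 161*(-107) = -17227)
J = -9
V(R, n) = 2 - R
r(H) = -4 + 34*H (r(H) = -4 + ((2 - 1*(-9)) + 6)*(H + H) = -4 + ((2 + 9) + 6)*(2*H) = -4 + (11 + 6)*(2*H) = -4 + 17*(2*H) = -4 + 34*H)
r(t) - 1*2676 = (-4 + 34*(-17227)) - 1*2676 = (-4 - 585718) - 2676 = -585722 - 2676 = -588398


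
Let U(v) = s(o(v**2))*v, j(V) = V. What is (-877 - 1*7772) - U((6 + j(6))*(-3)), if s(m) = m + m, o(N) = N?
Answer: 84663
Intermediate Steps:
s(m) = 2*m
U(v) = 2*v**3 (U(v) = (2*v**2)*v = 2*v**3)
(-877 - 1*7772) - U((6 + j(6))*(-3)) = (-877 - 1*7772) - 2*((6 + 6)*(-3))**3 = (-877 - 7772) - 2*(12*(-3))**3 = -8649 - 2*(-36)**3 = -8649 - 2*(-46656) = -8649 - 1*(-93312) = -8649 + 93312 = 84663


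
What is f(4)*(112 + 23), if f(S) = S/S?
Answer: 135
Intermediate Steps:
f(S) = 1
f(4)*(112 + 23) = 1*(112 + 23) = 1*135 = 135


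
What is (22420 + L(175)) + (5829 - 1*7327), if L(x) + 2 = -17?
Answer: 20903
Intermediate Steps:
L(x) = -19 (L(x) = -2 - 17 = -19)
(22420 + L(175)) + (5829 - 1*7327) = (22420 - 19) + (5829 - 1*7327) = 22401 + (5829 - 7327) = 22401 - 1498 = 20903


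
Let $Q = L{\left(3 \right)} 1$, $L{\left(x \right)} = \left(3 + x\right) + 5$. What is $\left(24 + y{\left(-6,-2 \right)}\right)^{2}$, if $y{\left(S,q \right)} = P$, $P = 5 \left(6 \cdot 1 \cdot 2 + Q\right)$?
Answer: $19321$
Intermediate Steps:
$L{\left(x \right)} = 8 + x$
$Q = 11$ ($Q = \left(8 + 3\right) 1 = 11 \cdot 1 = 11$)
$P = 115$ ($P = 5 \left(6 \cdot 1 \cdot 2 + 11\right) = 5 \left(6 \cdot 2 + 11\right) = 5 \left(12 + 11\right) = 5 \cdot 23 = 115$)
$y{\left(S,q \right)} = 115$
$\left(24 + y{\left(-6,-2 \right)}\right)^{2} = \left(24 + 115\right)^{2} = 139^{2} = 19321$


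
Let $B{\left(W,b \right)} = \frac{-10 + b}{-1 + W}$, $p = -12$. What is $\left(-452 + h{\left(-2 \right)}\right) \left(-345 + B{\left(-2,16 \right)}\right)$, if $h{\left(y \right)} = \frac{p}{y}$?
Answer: $154762$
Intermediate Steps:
$B{\left(W,b \right)} = \frac{-10 + b}{-1 + W}$
$h{\left(y \right)} = - \frac{12}{y}$
$\left(-452 + h{\left(-2 \right)}\right) \left(-345 + B{\left(-2,16 \right)}\right) = \left(-452 - \frac{12}{-2}\right) \left(-345 + \frac{-10 + 16}{-1 - 2}\right) = \left(-452 - -6\right) \left(-345 + \frac{1}{-3} \cdot 6\right) = \left(-452 + 6\right) \left(-345 - 2\right) = - 446 \left(-345 - 2\right) = \left(-446\right) \left(-347\right) = 154762$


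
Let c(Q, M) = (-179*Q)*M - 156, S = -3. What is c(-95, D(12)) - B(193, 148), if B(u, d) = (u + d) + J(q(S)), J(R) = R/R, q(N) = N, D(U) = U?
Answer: 203562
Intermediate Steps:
c(Q, M) = -156 - 179*M*Q (c(Q, M) = -179*M*Q - 156 = -156 - 179*M*Q)
J(R) = 1
B(u, d) = 1 + d + u (B(u, d) = (u + d) + 1 = (d + u) + 1 = 1 + d + u)
c(-95, D(12)) - B(193, 148) = (-156 - 179*12*(-95)) - (1 + 148 + 193) = (-156 + 204060) - 1*342 = 203904 - 342 = 203562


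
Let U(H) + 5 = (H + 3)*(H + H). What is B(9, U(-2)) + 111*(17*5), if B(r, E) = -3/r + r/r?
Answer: 28307/3 ≈ 9435.7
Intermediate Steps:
U(H) = -5 + 2*H*(3 + H) (U(H) = -5 + (H + 3)*(H + H) = -5 + (3 + H)*(2*H) = -5 + 2*H*(3 + H))
B(r, E) = 1 - 3/r (B(r, E) = -3/r + 1 = 1 - 3/r)
B(9, U(-2)) + 111*(17*5) = (-3 + 9)/9 + 111*(17*5) = (⅑)*6 + 111*85 = ⅔ + 9435 = 28307/3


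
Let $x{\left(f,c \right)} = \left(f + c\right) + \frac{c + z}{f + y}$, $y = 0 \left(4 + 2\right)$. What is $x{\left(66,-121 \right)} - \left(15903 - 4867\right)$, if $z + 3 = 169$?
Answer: $- \frac{243987}{22} \approx -11090.0$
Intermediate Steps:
$z = 166$ ($z = -3 + 169 = 166$)
$y = 0$ ($y = 0 \cdot 6 = 0$)
$x{\left(f,c \right)} = c + f + \frac{166 + c}{f}$ ($x{\left(f,c \right)} = \left(f + c\right) + \frac{c + 166}{f + 0} = \left(c + f\right) + \frac{166 + c}{f} = c + f + \frac{166 + c}{f}$)
$x{\left(66,-121 \right)} - \left(15903 - 4867\right) = \left(-121 + 66 + \frac{166}{66} - \frac{121}{66}\right) - \left(15903 - 4867\right) = \left(-121 + 66 + 166 \cdot \frac{1}{66} - \frac{11}{6}\right) - 11036 = \left(-121 + 66 + \frac{83}{33} - \frac{11}{6}\right) - 11036 = - \frac{1195}{22} - 11036 = - \frac{243987}{22}$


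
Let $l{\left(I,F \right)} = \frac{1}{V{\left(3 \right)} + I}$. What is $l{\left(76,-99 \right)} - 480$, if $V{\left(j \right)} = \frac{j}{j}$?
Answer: $- \frac{36959}{77} \approx -479.99$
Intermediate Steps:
$V{\left(j \right)} = 1$
$l{\left(I,F \right)} = \frac{1}{1 + I}$
$l{\left(76,-99 \right)} - 480 = \frac{1}{1 + 76} - 480 = \frac{1}{77} - 480 = - \frac{36959}{77}$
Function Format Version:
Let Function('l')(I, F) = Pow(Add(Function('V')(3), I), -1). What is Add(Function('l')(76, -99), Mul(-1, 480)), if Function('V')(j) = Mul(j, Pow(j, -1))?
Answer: Rational(-36959, 77) ≈ -479.99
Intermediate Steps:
Function('V')(j) = 1
Function('l')(I, F) = Pow(Add(1, I), -1)
Add(Function('l')(76, -99), Mul(-1, 480)) = Add(Pow(Add(1, 76), -1), Mul(-1, 480)) = Add(Pow(77, -1), -480) = Add(Rational(1, 77), -480) = Rational(-36959, 77)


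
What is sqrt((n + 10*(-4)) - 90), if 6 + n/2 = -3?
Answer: 2*I*sqrt(37) ≈ 12.166*I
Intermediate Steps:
n = -18 (n = -12 + 2*(-3) = -12 - 6 = -18)
sqrt((n + 10*(-4)) - 90) = sqrt((-18 + 10*(-4)) - 90) = sqrt((-18 - 40) - 90) = sqrt(-58 - 90) = sqrt(-148) = 2*I*sqrt(37)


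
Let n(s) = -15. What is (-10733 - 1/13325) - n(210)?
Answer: -142817351/13325 ≈ -10718.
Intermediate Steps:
(-10733 - 1/13325) - n(210) = (-10733 - 1/13325) - 1*(-15) = (-10733 - 1*1/13325) + 15 = (-10733 - 1/13325) + 15 = -143017226/13325 + 15 = -142817351/13325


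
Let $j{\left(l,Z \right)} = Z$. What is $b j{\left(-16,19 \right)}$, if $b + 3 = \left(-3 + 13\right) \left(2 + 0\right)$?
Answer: $323$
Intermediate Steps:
$b = 17$ ($b = -3 + \left(-3 + 13\right) \left(2 + 0\right) = -3 + 10 \cdot 2 = -3 + 20 = 17$)
$b j{\left(-16,19 \right)} = 17 \cdot 19 = 323$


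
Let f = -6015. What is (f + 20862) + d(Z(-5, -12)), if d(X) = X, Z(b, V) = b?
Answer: 14842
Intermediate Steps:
(f + 20862) + d(Z(-5, -12)) = (-6015 + 20862) - 5 = 14847 - 5 = 14842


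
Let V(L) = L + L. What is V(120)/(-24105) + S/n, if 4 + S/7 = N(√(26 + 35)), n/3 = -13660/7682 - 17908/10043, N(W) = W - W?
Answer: 1020740186/390968637 ≈ 2.6108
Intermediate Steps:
V(L) = 2*L
N(W) = 0
n = -3406074/318803 (n = 3*(-13660/7682 - 17908/10043) = 3*(-13660*1/7682 - 17908*1/10043) = 3*(-6830/3841 - 148/83) = 3*(-1135358/318803) = -3406074/318803 ≈ -10.684)
S = -28 (S = -28 + 7*0 = -28 + 0 = -28)
V(120)/(-24105) + S/n = (2*120)/(-24105) - 28/(-3406074/318803) = 240*(-1/24105) - 28*(-318803/3406074) = -16/1607 + 637606/243291 = 1020740186/390968637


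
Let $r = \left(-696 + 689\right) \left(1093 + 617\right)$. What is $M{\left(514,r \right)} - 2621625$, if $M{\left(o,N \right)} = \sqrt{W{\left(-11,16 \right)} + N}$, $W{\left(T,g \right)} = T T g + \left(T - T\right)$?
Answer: $-2621625 + i \sqrt{10034} \approx -2.6216 \cdot 10^{6} + 100.17 i$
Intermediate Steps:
$W{\left(T,g \right)} = g T^{2}$ ($W{\left(T,g \right)} = T^{2} g + 0 = g T^{2} + 0 = g T^{2}$)
$r = -11970$ ($r = \left(-7\right) 1710 = -11970$)
$M{\left(o,N \right)} = \sqrt{1936 + N}$ ($M{\left(o,N \right)} = \sqrt{16 \left(-11\right)^{2} + N} = \sqrt{16 \cdot 121 + N} = \sqrt{1936 + N}$)
$M{\left(514,r \right)} - 2621625 = \sqrt{1936 - 11970} - 2621625 = \sqrt{-10034} - 2621625 = i \sqrt{10034} - 2621625 = -2621625 + i \sqrt{10034}$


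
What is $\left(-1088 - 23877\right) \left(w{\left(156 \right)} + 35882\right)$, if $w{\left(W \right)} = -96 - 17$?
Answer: $-892973085$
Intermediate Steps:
$w{\left(W \right)} = -113$ ($w{\left(W \right)} = -96 - 17 = -113$)
$\left(-1088 - 23877\right) \left(w{\left(156 \right)} + 35882\right) = \left(-1088 - 23877\right) \left(-113 + 35882\right) = \left(-24965\right) 35769 = -892973085$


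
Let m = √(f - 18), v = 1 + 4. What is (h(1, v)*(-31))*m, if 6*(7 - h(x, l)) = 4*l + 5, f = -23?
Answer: -527*I*√41/6 ≈ -562.41*I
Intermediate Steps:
v = 5
h(x, l) = 37/6 - 2*l/3 (h(x, l) = 7 - (4*l + 5)/6 = 7 - (5 + 4*l)/6 = 7 + (-⅚ - 2*l/3) = 37/6 - 2*l/3)
m = I*√41 (m = √(-23 - 18) = √(-41) = I*√41 ≈ 6.4031*I)
(h(1, v)*(-31))*m = ((37/6 - ⅔*5)*(-31))*(I*√41) = ((37/6 - 10/3)*(-31))*(I*√41) = ((17/6)*(-31))*(I*√41) = -527*I*√41/6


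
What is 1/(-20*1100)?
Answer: -1/22000 ≈ -4.5455e-5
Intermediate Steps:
1/(-20*1100) = 1/(-22000) = -1/22000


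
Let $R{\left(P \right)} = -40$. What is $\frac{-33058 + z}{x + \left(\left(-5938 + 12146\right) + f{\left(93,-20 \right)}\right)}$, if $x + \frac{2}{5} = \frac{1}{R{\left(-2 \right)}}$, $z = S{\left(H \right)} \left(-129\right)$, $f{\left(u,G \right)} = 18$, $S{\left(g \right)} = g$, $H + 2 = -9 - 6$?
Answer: $- \frac{1234600}{249023} \approx -4.9578$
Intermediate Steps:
$H = -17$ ($H = -2 - 15 = -17$)
$z = 2193$ ($z = \left(-17\right) \left(-129\right) = 2193$)
$x = - \frac{17}{40}$ ($x = - \frac{2}{5} + \frac{1}{-40} = - \frac{2}{5} - \frac{1}{40} = - \frac{17}{40} \approx -0.425$)
$\frac{-33058 + z}{x + \left(\left(-5938 + 12146\right) + f{\left(93,-20 \right)}\right)} = \frac{-33058 + 2193}{- \frac{17}{40} + \left(\left(-5938 + 12146\right) + 18\right)} = - \frac{30865}{- \frac{17}{40} + \left(6208 + 18\right)} = - \frac{30865}{- \frac{17}{40} + 6226} = - \frac{30865}{\frac{249023}{40}} = \left(-30865\right) \frac{40}{249023} = - \frac{1234600}{249023}$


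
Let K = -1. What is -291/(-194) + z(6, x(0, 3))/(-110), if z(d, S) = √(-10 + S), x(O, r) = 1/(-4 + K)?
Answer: 3/2 - I*√255/550 ≈ 1.5 - 0.029034*I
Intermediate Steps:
x(O, r) = -⅕ (x(O, r) = 1/(-4 - 1) = 1/(-5) = -⅕)
-291/(-194) + z(6, x(0, 3))/(-110) = -291/(-194) + √(-10 - ⅕)/(-110) = -291*(-1/194) + √(-51/5)*(-1/110) = 3/2 + (I*√255/5)*(-1/110) = 3/2 - I*√255/550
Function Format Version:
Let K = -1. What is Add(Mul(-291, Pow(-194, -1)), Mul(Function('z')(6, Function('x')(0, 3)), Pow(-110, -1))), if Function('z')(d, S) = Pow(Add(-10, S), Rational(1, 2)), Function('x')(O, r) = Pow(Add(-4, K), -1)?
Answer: Add(Rational(3, 2), Mul(Rational(-1, 550), I, Pow(255, Rational(1, 2)))) ≈ Add(1.5000, Mul(-0.029034, I))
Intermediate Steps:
Function('x')(O, r) = Rational(-1, 5) (Function('x')(O, r) = Pow(Add(-4, -1), -1) = Pow(-5, -1) = Rational(-1, 5))
Add(Mul(-291, Pow(-194, -1)), Mul(Function('z')(6, Function('x')(0, 3)), Pow(-110, -1))) = Add(Mul(-291, Pow(-194, -1)), Mul(Pow(Add(-10, Rational(-1, 5)), Rational(1, 2)), Pow(-110, -1))) = Add(Mul(-291, Rational(-1, 194)), Mul(Pow(Rational(-51, 5), Rational(1, 2)), Rational(-1, 110))) = Add(Rational(3, 2), Mul(Mul(Rational(1, 5), I, Pow(255, Rational(1, 2))), Rational(-1, 110))) = Add(Rational(3, 2), Mul(Rational(-1, 550), I, Pow(255, Rational(1, 2))))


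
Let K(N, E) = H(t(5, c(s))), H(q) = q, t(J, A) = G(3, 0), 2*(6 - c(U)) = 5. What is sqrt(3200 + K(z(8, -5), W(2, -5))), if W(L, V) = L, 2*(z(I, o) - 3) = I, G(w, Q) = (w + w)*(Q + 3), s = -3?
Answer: sqrt(3218) ≈ 56.727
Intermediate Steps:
c(U) = 7/2 (c(U) = 6 - 1/2*5 = 6 - 5/2 = 7/2)
G(w, Q) = 2*w*(3 + Q) (G(w, Q) = (2*w)*(3 + Q) = 2*w*(3 + Q))
z(I, o) = 3 + I/2
t(J, A) = 18 (t(J, A) = 2*3*(3 + 0) = 2*3*3 = 18)
K(N, E) = 18
sqrt(3200 + K(z(8, -5), W(2, -5))) = sqrt(3200 + 18) = sqrt(3218)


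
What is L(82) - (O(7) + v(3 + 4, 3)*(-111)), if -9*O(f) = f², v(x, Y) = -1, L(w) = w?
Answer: -212/9 ≈ -23.556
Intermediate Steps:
O(f) = -f²/9
L(82) - (O(7) + v(3 + 4, 3)*(-111)) = 82 - (-⅑*7² - 1*(-111)) = 82 - (-⅑*49 + 111) = 82 - (-49/9 + 111) = 82 - 1*950/9 = 82 - 950/9 = -212/9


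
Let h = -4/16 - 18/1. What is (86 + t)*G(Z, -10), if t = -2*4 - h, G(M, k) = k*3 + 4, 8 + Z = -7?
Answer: -5005/2 ≈ -2502.5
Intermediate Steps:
Z = -15 (Z = -8 - 7 = -15)
G(M, k) = 4 + 3*k (G(M, k) = 3*k + 4 = 4 + 3*k)
h = -73/4 (h = -4*1/16 - 18*1 = -¼ - 18 = -73/4 ≈ -18.250)
t = 41/4 (t = -2*4 - 1*(-73/4) = -8 + 73/4 = 41/4 ≈ 10.250)
(86 + t)*G(Z, -10) = (86 + 41/4)*(4 + 3*(-10)) = 385*(4 - 30)/4 = (385/4)*(-26) = -5005/2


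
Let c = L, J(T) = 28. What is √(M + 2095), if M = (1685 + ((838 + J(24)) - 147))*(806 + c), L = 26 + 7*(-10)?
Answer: √1833943 ≈ 1354.2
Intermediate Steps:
L = -44 (L = 26 - 70 = -44)
c = -44
M = 1831848 (M = (1685 + ((838 + 28) - 147))*(806 - 44) = (1685 + (866 - 147))*762 = (1685 + 719)*762 = 2404*762 = 1831848)
√(M + 2095) = √(1831848 + 2095) = √1833943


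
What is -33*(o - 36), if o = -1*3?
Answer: 1287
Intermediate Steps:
o = -3
-33*(o - 36) = -33*(-3 - 36) = -33*(-39) = 1287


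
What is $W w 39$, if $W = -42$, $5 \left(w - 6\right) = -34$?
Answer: $\frac{6552}{5} \approx 1310.4$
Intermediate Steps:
$w = - \frac{4}{5}$ ($w = 6 + \frac{1}{5} \left(-34\right) = 6 - \frac{34}{5} = - \frac{4}{5} \approx -0.8$)
$W w 39 = \left(-42\right) \left(- \frac{4}{5}\right) 39 = \frac{168}{5} \cdot 39 = \frac{6552}{5}$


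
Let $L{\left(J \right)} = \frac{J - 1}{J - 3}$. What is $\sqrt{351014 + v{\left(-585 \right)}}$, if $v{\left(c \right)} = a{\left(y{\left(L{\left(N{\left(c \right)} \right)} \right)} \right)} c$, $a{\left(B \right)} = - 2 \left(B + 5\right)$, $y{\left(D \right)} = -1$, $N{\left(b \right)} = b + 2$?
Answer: $\sqrt{355694} \approx 596.4$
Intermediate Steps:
$N{\left(b \right)} = 2 + b$
$L{\left(J \right)} = \frac{-1 + J}{-3 + J}$
$a{\left(B \right)} = -10 - 2 B$ ($a{\left(B \right)} = - 2 \left(5 + B\right) = -10 - 2 B$)
$v{\left(c \right)} = - 8 c$ ($v{\left(c \right)} = \left(-10 - -2\right) c = \left(-10 + 2\right) c = - 8 c$)
$\sqrt{351014 + v{\left(-585 \right)}} = \sqrt{351014 - -4680} = \sqrt{351014 + 4680} = \sqrt{355694}$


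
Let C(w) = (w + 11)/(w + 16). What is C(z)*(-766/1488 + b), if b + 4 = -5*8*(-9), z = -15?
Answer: -264481/186 ≈ -1421.9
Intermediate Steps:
C(w) = (11 + w)/(16 + w)
b = 356 (b = -4 - 5*8*(-9) = -4 - 40*(-9) = -4 + 360 = 356)
C(z)*(-766/1488 + b) = ((11 - 15)/(16 - 15))*(-766/1488 + 356) = (-4/1)*(-766*1/1488 + 356) = (1*(-4))*(-383/744 + 356) = -4*264481/744 = -264481/186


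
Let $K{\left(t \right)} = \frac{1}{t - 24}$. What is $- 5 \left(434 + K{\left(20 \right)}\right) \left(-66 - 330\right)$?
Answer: $858825$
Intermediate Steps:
$K{\left(t \right)} = \frac{1}{-24 + t}$
$- 5 \left(434 + K{\left(20 \right)}\right) \left(-66 - 330\right) = - 5 \left(434 + \frac{1}{-24 + 20}\right) \left(-66 - 330\right) = - 5 \left(434 + \frac{1}{-4}\right) \left(-66 - 330\right) = - 5 \left(434 - \frac{1}{4}\right) \left(-396\right) = - 5 \cdot \frac{1735}{4} \left(-396\right) = \left(-5\right) \left(-171765\right) = 858825$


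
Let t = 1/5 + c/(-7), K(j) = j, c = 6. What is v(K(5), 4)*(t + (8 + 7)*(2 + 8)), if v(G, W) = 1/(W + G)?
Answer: 5227/315 ≈ 16.594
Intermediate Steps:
t = -23/35 (t = 1/5 + 6/(-7) = 1*(⅕) + 6*(-⅐) = ⅕ - 6/7 = -23/35 ≈ -0.65714)
v(G, W) = 1/(G + W)
v(K(5), 4)*(t + (8 + 7)*(2 + 8)) = (-23/35 + (8 + 7)*(2 + 8))/(5 + 4) = (-23/35 + 15*10)/9 = (-23/35 + 150)/9 = (⅑)*(5227/35) = 5227/315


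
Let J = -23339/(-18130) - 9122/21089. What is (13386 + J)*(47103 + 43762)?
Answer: 93016280528681263/76468714 ≈ 1.2164e+9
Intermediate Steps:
J = 326814311/382343570 (J = -23339*(-1/18130) - 9122*1/21089 = 23339/18130 - 9122/21089 = 326814311/382343570 ≈ 0.85477)
(13386 + J)*(47103 + 43762) = (13386 + 326814311/382343570)*(47103 + 43762) = (5118377842331/382343570)*90865 = 93016280528681263/76468714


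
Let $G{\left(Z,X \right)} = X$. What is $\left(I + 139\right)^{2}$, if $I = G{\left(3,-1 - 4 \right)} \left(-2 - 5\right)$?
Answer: $30276$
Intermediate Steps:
$I = 35$ ($I = \left(-1 - 4\right) \left(-2 - 5\right) = \left(-5\right) \left(-7\right) = 35$)
$\left(I + 139\right)^{2} = \left(35 + 139\right)^{2} = 174^{2} = 30276$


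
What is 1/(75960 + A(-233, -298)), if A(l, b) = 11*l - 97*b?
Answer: 1/102303 ≈ 9.7749e-6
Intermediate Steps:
A(l, b) = -97*b + 11*l
1/(75960 + A(-233, -298)) = 1/(75960 + (-97*(-298) + 11*(-233))) = 1/(75960 + (28906 - 2563)) = 1/(75960 + 26343) = 1/102303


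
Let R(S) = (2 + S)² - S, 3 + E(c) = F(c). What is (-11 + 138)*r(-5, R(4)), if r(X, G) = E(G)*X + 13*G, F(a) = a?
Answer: 34417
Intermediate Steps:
E(c) = -3 + c
r(X, G) = 13*G + X*(-3 + G) (r(X, G) = (-3 + G)*X + 13*G = X*(-3 + G) + 13*G = 13*G + X*(-3 + G))
(-11 + 138)*r(-5, R(4)) = (-11 + 138)*(13*((2 + 4)² - 1*4) - 5*(-3 + ((2 + 4)² - 1*4))) = 127*(13*(6² - 4) - 5*(-3 + (6² - 4))) = 127*(13*(36 - 4) - 5*(-3 + (36 - 4))) = 127*(13*32 - 5*(-3 + 32)) = 127*(416 - 5*29) = 127*(416 - 145) = 127*271 = 34417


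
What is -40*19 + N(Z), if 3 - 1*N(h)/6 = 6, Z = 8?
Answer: -778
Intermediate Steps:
N(h) = -18 (N(h) = 18 - 6*6 = 18 - 36 = -18)
-40*19 + N(Z) = -40*19 - 18 = -760 - 18 = -778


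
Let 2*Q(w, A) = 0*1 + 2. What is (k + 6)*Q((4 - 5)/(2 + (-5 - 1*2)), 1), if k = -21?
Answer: -15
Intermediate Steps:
Q(w, A) = 1 (Q(w, A) = (0*1 + 2)/2 = (0 + 2)/2 = (½)*2 = 1)
(k + 6)*Q((4 - 5)/(2 + (-5 - 1*2)), 1) = (-21 + 6)*1 = -15*1 = -15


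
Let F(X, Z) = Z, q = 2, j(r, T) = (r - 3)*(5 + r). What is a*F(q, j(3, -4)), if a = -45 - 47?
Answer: 0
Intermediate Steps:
a = -92
j(r, T) = (-3 + r)*(5 + r)
a*F(q, j(3, -4)) = -92*(-15 + 3**2 + 2*3) = -92*(-15 + 9 + 6) = -92*0 = 0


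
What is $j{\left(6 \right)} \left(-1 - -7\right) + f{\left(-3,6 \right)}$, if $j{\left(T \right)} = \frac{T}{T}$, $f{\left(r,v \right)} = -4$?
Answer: $2$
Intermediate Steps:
$j{\left(T \right)} = 1$
$j{\left(6 \right)} \left(-1 - -7\right) + f{\left(-3,6 \right)} = 1 \left(-1 - -7\right) - 4 = 1 \left(-1 + 7\right) - 4 = 1 \cdot 6 - 4 = 6 - 4 = 2$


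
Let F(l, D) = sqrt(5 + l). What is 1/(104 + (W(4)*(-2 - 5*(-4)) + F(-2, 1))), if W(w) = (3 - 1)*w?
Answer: 248/61501 - sqrt(3)/61501 ≈ 0.0040043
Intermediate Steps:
W(w) = 2*w
1/(104 + (W(4)*(-2 - 5*(-4)) + F(-2, 1))) = 1/(104 + ((2*4)*(-2 - 5*(-4)) + sqrt(5 - 2))) = 1/(104 + (8*(-2 + 20) + sqrt(3))) = 1/(104 + (8*18 + sqrt(3))) = 1/(104 + (144 + sqrt(3))) = 1/(248 + sqrt(3))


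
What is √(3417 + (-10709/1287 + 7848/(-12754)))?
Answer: √25506750253306322/2735733 ≈ 58.379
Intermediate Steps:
√(3417 + (-10709/1287 + 7848/(-12754))) = √(3417 + (-10709*1/1287 + 7848*(-1/12754))) = √(3417 + (-10709/1287 - 3924/6377)) = √(3417 - 73341481/8207199) = √(27970657502/8207199) = √25506750253306322/2735733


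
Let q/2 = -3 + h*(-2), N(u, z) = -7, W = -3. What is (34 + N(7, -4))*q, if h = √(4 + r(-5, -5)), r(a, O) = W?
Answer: -270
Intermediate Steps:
r(a, O) = -3
h = 1 (h = √(4 - 3) = √1 = 1)
q = -10 (q = 2*(-3 + 1*(-2)) = 2*(-3 - 2) = 2*(-5) = -10)
(34 + N(7, -4))*q = (34 - 7)*(-10) = 27*(-10) = -270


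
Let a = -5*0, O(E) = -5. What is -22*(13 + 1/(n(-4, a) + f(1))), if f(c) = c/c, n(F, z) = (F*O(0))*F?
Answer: -22572/79 ≈ -285.72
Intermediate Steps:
a = 0
n(F, z) = -5*F² (n(F, z) = (F*(-5))*F = (-5*F)*F = -5*F²)
f(c) = 1
-22*(13 + 1/(n(-4, a) + f(1))) = -22*(13 + 1/(-5*(-4)² + 1)) = -22*(13 + 1/(-5*16 + 1)) = -22*(13 + 1/(-80 + 1)) = -22*(13 + 1/(-79)) = -22*(13 - 1/79) = -22*1026/79 = -22572/79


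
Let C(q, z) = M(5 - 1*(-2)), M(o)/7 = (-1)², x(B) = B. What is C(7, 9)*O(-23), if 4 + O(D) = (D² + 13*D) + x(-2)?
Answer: 1568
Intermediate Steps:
O(D) = -6 + D² + 13*D (O(D) = -4 + ((D² + 13*D) - 2) = -4 + (-2 + D² + 13*D) = -6 + D² + 13*D)
M(o) = 7 (M(o) = 7*(-1)² = 7*1 = 7)
C(q, z) = 7
C(7, 9)*O(-23) = 7*(-6 + (-23)² + 13*(-23)) = 7*(-6 + 529 - 299) = 7*224 = 1568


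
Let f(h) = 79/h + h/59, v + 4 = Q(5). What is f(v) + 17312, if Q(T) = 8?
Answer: 4090309/236 ≈ 17332.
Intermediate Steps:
v = 4 (v = -4 + 8 = 4)
f(h) = 79/h + h/59 (f(h) = 79/h + h*(1/59) = 79/h + h/59)
f(v) + 17312 = (79/4 + (1/59)*4) + 17312 = (79*(1/4) + 4/59) + 17312 = (79/4 + 4/59) + 17312 = 4677/236 + 17312 = 4090309/236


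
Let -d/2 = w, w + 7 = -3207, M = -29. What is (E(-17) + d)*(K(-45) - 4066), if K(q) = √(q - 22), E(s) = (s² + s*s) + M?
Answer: -28368482 + 6977*I*√67 ≈ -2.8368e+7 + 57109.0*I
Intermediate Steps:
E(s) = -29 + 2*s² (E(s) = (s² + s*s) - 29 = (s² + s²) - 29 = 2*s² - 29 = -29 + 2*s²)
w = -3214 (w = -7 - 3207 = -3214)
d = 6428 (d = -2*(-3214) = 6428)
K(q) = √(-22 + q)
(E(-17) + d)*(K(-45) - 4066) = ((-29 + 2*(-17)²) + 6428)*(√(-22 - 45) - 4066) = ((-29 + 2*289) + 6428)*(√(-67) - 4066) = ((-29 + 578) + 6428)*(I*√67 - 4066) = (549 + 6428)*(-4066 + I*√67) = 6977*(-4066 + I*√67) = -28368482 + 6977*I*√67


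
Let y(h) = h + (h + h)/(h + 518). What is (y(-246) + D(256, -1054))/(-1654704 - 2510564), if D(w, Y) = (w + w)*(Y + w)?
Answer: 27800019/283238224 ≈ 0.098151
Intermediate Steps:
y(h) = h + 2*h/(518 + h) (y(h) = h + (2*h)/(518 + h) = h + 2*h/(518 + h))
D(w, Y) = 2*w*(Y + w) (D(w, Y) = (2*w)*(Y + w) = 2*w*(Y + w))
(y(-246) + D(256, -1054))/(-1654704 - 2510564) = (-246*(520 - 246)/(518 - 246) + 2*256*(-1054 + 256))/(-1654704 - 2510564) = (-246*274/272 + 2*256*(-798))/(-4165268) = (-246*1/272*274 - 408576)*(-1/4165268) = (-16851/68 - 408576)*(-1/4165268) = -27800019/68*(-1/4165268) = 27800019/283238224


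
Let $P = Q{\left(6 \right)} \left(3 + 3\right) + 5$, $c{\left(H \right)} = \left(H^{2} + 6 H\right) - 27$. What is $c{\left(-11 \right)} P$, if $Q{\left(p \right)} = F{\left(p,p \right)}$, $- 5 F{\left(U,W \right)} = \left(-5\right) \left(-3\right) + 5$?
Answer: $-532$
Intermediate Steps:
$F{\left(U,W \right)} = -4$ ($F{\left(U,W \right)} = - \frac{\left(-5\right) \left(-3\right) + 5}{5} = - \frac{15 + 5}{5} = \left(- \frac{1}{5}\right) 20 = -4$)
$Q{\left(p \right)} = -4$
$c{\left(H \right)} = -27 + H^{2} + 6 H$
$P = -19$ ($P = - 4 \left(3 + 3\right) + 5 = \left(-4\right) 6 + 5 = -24 + 5 = -19$)
$c{\left(-11 \right)} P = \left(-27 + \left(-11\right)^{2} + 6 \left(-11\right)\right) \left(-19\right) = \left(-27 + 121 - 66\right) \left(-19\right) = 28 \left(-19\right) = -532$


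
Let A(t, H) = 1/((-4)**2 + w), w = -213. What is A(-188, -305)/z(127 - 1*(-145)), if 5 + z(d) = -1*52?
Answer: 1/11229 ≈ 8.9055e-5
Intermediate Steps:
A(t, H) = -1/197 (A(t, H) = 1/((-4)**2 - 213) = 1/(16 - 213) = 1/(-197) = -1/197)
z(d) = -57 (z(d) = -5 - 1*52 = -5 - 52 = -57)
A(-188, -305)/z(127 - 1*(-145)) = -1/197/(-57) = -1/197*(-1/57) = 1/11229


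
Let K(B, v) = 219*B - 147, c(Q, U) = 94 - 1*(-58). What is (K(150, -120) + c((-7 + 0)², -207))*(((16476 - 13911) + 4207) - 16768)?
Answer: -328418580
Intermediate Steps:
c(Q, U) = 152 (c(Q, U) = 94 + 58 = 152)
K(B, v) = -147 + 219*B
(K(150, -120) + c((-7 + 0)², -207))*(((16476 - 13911) + 4207) - 16768) = ((-147 + 219*150) + 152)*(((16476 - 13911) + 4207) - 16768) = ((-147 + 32850) + 152)*((2565 + 4207) - 16768) = (32703 + 152)*(6772 - 16768) = 32855*(-9996) = -328418580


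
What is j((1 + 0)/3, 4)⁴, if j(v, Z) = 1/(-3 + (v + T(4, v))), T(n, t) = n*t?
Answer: 81/256 ≈ 0.31641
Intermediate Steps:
j(v, Z) = 1/(-3 + 5*v) (j(v, Z) = 1/(-3 + (v + 4*v)) = 1/(-3 + 5*v))
j((1 + 0)/3, 4)⁴ = (1/(-3 + 5*((1 + 0)/3)))⁴ = (1/(-3 + 5*(1*(⅓))))⁴ = (1/(-3 + 5*(⅓)))⁴ = (1/(-3 + 5/3))⁴ = (1/(-4/3))⁴ = (-¾)⁴ = 81/256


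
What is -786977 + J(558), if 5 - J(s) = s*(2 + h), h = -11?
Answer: -781950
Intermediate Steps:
J(s) = 5 + 9*s (J(s) = 5 - s*(2 - 11) = 5 - s*(-9) = 5 - (-9)*s = 5 + 9*s)
-786977 + J(558) = -786977 + (5 + 9*558) = -786977 + (5 + 5022) = -786977 + 5027 = -781950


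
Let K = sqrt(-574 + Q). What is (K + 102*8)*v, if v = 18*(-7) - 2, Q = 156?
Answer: -104448 - 128*I*sqrt(418) ≈ -1.0445e+5 - 2617.0*I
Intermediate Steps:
K = I*sqrt(418) (K = sqrt(-574 + 156) = sqrt(-418) = I*sqrt(418) ≈ 20.445*I)
v = -128 (v = -126 - 2 = -128)
(K + 102*8)*v = (I*sqrt(418) + 102*8)*(-128) = (I*sqrt(418) + 816)*(-128) = (816 + I*sqrt(418))*(-128) = -104448 - 128*I*sqrt(418)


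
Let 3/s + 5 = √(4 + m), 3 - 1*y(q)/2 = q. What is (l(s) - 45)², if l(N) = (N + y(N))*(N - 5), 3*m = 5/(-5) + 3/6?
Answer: 1811433259827/260144641 + 12723996114*√138/260144641 ≈ 7537.8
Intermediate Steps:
y(q) = 6 - 2*q
m = -⅙ (m = (5/(-5) + 3/6)/3 = (5*(-⅕) + 3*(⅙))/3 = (-1 + ½)/3 = (⅓)*(-½) = -⅙ ≈ -0.16667)
s = 3/(-5 + √138/6) (s = 3/(-5 + √(4 - ⅙)) = 3/(-5 + √(23/6)) = 3/(-5 + √138/6) ≈ -0.98616)
l(N) = (-5 + N)*(6 - N) (l(N) = (N + (6 - 2*N))*(N - 5) = (6 - N)*(-5 + N) = (-5 + N)*(6 - N))
(l(s) - 45)² = ((-30 - (-90/127 - 3*√138/127)² + 11*(-90/127 - 3*√138/127)) - 45)² = ((-30 - (-90/127 - 3*√138/127)² + (-990/127 - 33*√138/127)) - 45)² = ((-4800/127 - (-90/127 - 3*√138/127)² - 33*√138/127) - 45)² = (-10515/127 - (-90/127 - 3*√138/127)² - 33*√138/127)²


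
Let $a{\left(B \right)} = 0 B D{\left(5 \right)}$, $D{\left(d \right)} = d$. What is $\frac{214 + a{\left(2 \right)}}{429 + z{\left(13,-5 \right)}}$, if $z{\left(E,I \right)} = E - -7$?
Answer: $\frac{214}{449} \approx 0.47661$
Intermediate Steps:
$z{\left(E,I \right)} = 7 + E$ ($z{\left(E,I \right)} = E + 7 = 7 + E$)
$a{\left(B \right)} = 0$ ($a{\left(B \right)} = 0 B 5 = 0 \cdot 5 = 0$)
$\frac{214 + a{\left(2 \right)}}{429 + z{\left(13,-5 \right)}} = \frac{214 + 0}{429 + \left(7 + 13\right)} = \frac{214}{429 + 20} = \frac{214}{449}$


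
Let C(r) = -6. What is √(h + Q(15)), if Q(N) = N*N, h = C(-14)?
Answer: √219 ≈ 14.799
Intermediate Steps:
h = -6
Q(N) = N²
√(h + Q(15)) = √(-6 + 15²) = √(-6 + 225) = √219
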